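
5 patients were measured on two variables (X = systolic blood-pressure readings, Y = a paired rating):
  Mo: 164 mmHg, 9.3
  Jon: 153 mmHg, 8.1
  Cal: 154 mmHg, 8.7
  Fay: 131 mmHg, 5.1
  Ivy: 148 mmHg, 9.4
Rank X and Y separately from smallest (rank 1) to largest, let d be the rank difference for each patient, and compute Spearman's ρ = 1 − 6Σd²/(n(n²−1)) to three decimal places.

0.400

Ranks of variable 1: 5, 3, 4, 1, 2
Ranks of variable 2: 4, 2, 3, 1, 5
d = r₁ − r₂: 1, 1, 1, 0, -3
d²: 1, 1, 1, 0, 9; Σd² = 12
ρ = 1 − 6·12/(5·24) = 1 − 72/120 = 0.400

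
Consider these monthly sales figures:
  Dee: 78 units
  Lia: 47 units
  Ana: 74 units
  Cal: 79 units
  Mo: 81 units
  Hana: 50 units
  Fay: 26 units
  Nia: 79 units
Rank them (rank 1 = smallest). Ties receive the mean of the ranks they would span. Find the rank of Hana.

Sorted (ascending): 26, 47, 50, 74, 78, 79, 79, 81
The 2 values of 79 occupy positions 6–7 → average rank (6+7)/2 = 6.5.
Hana has value 50 units → rank 3.

3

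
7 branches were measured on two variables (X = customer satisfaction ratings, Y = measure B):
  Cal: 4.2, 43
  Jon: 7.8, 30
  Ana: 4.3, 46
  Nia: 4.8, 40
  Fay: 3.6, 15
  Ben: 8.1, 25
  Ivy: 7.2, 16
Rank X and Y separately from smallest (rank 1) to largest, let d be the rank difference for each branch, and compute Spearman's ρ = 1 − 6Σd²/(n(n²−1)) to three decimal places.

-0.107

Ranks of variable 1: 2, 6, 3, 4, 1, 7, 5
Ranks of variable 2: 6, 4, 7, 5, 1, 3, 2
d = r₁ − r₂: -4, 2, -4, -1, 0, 4, 3
d²: 16, 4, 16, 1, 0, 16, 9; Σd² = 62
ρ = 1 − 6·62/(7·48) = 1 − 372/336 = -0.107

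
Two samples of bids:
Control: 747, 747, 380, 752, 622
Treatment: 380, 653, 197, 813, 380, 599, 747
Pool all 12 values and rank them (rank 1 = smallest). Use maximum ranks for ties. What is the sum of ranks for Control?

Sorted (ascending): 197, 380, 380, 380, 599, 622, 653, 747, 747, 747, 752, 813
The 3 values of 380 occupy positions 2–4 → each gets rank 4.
The 3 values of 747 occupy positions 8–10 → each gets rank 10.
Control values → pooled ranks: 747→10, 747→10, 380→4, 752→11, 622→6
Rank sum = 10 + 10 + 4 + 11 + 6 = 41

41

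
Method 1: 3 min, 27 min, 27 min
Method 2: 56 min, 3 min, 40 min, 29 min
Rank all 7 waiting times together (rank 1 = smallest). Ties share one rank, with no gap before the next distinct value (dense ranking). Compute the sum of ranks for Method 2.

Sorted (ascending): 3, 3, 27, 27, 29, 40, 56
The 2 values of 3 share dense rank 1.
The 2 values of 27 share dense rank 2.
Remaining distinct values take the next consecutive integers.
Method 2 values → pooled ranks: 56→5, 3→1, 40→4, 29→3
Rank sum = 5 + 1 + 4 + 3 = 13

13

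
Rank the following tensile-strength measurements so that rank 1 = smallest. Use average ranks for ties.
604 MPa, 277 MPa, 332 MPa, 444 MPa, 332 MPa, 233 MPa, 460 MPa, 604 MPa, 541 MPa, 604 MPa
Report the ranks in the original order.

9, 2, 3.5, 5, 3.5, 1, 6, 9, 7, 9

Sorted (ascending): 233, 277, 332, 332, 444, 460, 541, 604, 604, 604
The 2 values of 332 occupy positions 3–4 → average rank (3+4)/2 = 3.5.
The 3 values of 604 occupy positions 8–10 → average rank 9.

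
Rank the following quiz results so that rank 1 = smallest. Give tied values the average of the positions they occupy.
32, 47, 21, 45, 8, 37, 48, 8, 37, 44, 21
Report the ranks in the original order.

Sorted (ascending): 8, 8, 21, 21, 32, 37, 37, 44, 45, 47, 48
The 2 values of 8 occupy positions 1–2 → average rank (1+2)/2 = 1.5.
The 2 values of 21 occupy positions 3–4 → average rank (3+4)/2 = 3.5.
The 2 values of 37 occupy positions 6–7 → average rank (6+7)/2 = 6.5.

5, 10, 3.5, 9, 1.5, 6.5, 11, 1.5, 6.5, 8, 3.5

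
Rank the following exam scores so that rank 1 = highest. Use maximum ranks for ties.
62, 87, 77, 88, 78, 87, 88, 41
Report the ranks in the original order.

Sorted (descending): 88, 88, 87, 87, 78, 77, 62, 41
The 2 values of 88 occupy positions 1–2 → each gets rank 2.
The 2 values of 87 occupy positions 3–4 → each gets rank 4.

7, 4, 6, 2, 5, 4, 2, 8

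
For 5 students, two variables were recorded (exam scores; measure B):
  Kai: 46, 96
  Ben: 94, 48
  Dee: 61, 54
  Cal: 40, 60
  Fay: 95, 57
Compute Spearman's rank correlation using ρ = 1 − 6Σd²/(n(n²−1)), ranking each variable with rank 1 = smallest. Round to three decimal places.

Ranks of variable 1: 2, 4, 3, 1, 5
Ranks of variable 2: 5, 1, 2, 4, 3
d = r₁ − r₂: -3, 3, 1, -3, 2
d²: 9, 9, 1, 9, 4; Σd² = 32
ρ = 1 − 6·32/(5·24) = 1 − 192/120 = -0.600

-0.600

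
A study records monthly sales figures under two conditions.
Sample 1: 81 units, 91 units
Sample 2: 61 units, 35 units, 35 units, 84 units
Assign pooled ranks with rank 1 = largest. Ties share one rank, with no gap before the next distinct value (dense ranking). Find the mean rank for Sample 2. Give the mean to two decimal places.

Sorted (descending): 91, 84, 81, 61, 35, 35
The 2 values of 35 share dense rank 5.
Remaining distinct values take the next consecutive integers.
Sample 2 values → pooled ranks: 61→4, 35→5, 35→5, 84→2
Mean rank = (4 + 5 + 5 + 2) / 4 = 4.00

4.00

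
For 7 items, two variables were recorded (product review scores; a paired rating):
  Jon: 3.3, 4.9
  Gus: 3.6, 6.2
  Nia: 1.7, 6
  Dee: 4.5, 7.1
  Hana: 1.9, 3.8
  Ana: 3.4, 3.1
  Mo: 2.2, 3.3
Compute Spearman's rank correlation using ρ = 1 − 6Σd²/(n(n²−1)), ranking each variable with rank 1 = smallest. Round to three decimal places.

0.393

Ranks of variable 1: 4, 6, 1, 7, 2, 5, 3
Ranks of variable 2: 4, 6, 5, 7, 3, 1, 2
d = r₁ − r₂: 0, 0, -4, 0, -1, 4, 1
d²: 0, 0, 16, 0, 1, 16, 1; Σd² = 34
ρ = 1 − 6·34/(7·48) = 1 − 204/336 = 0.393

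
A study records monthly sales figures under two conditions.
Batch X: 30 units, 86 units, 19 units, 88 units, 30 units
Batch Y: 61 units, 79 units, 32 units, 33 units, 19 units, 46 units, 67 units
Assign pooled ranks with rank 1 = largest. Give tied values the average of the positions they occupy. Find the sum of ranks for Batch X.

33.5

Sorted (descending): 88, 86, 79, 67, 61, 46, 33, 32, 30, 30, 19, 19
The 2 values of 30 occupy positions 9–10 → average rank (9+10)/2 = 9.5.
The 2 values of 19 occupy positions 11–12 → average rank (11+12)/2 = 11.5.
Batch X values → pooled ranks: 30→9.5, 86→2, 19→11.5, 88→1, 30→9.5
Rank sum = 9.5 + 2 + 11.5 + 1 + 9.5 = 33.5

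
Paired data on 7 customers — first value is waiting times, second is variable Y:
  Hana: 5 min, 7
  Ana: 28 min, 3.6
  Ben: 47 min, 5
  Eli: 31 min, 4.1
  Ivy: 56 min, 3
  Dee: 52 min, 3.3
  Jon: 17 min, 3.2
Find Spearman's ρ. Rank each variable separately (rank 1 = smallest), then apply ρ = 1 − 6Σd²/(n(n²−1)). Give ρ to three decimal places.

-0.500

Ranks of variable 1: 1, 3, 5, 4, 7, 6, 2
Ranks of variable 2: 7, 4, 6, 5, 1, 3, 2
d = r₁ − r₂: -6, -1, -1, -1, 6, 3, 0
d²: 36, 1, 1, 1, 36, 9, 0; Σd² = 84
ρ = 1 − 6·84/(7·48) = 1 − 504/336 = -0.500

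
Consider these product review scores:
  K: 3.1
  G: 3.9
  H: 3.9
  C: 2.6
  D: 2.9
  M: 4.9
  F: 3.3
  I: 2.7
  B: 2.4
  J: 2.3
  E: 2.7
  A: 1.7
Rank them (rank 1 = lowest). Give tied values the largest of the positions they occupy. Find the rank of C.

Sorted (ascending): 1.7, 2.3, 2.4, 2.6, 2.7, 2.7, 2.9, 3.1, 3.3, 3.9, 3.9, 4.9
The 2 values of 2.7 occupy positions 5–6 → each gets rank 6.
The 2 values of 3.9 occupy positions 10–11 → each gets rank 11.
C has value 2.6 → rank 4.

4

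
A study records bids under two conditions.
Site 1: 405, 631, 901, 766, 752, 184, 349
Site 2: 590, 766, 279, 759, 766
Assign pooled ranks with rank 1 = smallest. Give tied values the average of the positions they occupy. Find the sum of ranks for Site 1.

Sorted (ascending): 184, 279, 349, 405, 590, 631, 752, 759, 766, 766, 766, 901
The 3 values of 766 occupy positions 9–11 → average rank 10.
Site 1 values → pooled ranks: 405→4, 631→6, 901→12, 766→10, 752→7, 184→1, 349→3
Rank sum = 4 + 6 + 12 + 10 + 7 + 1 + 3 = 43

43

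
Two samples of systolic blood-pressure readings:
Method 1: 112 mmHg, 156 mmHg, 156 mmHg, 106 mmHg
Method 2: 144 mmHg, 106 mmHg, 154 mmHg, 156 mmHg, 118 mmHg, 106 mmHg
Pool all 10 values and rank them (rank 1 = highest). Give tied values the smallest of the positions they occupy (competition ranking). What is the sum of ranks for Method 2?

32

Sorted (descending): 156, 156, 156, 154, 144, 118, 112, 106, 106, 106
The 3 values of 156 occupy positions 1–3 → each gets rank 1.
The 3 values of 106 occupy positions 8–10 → each gets rank 8.
Method 2 values → pooled ranks: 144→5, 106→8, 154→4, 156→1, 118→6, 106→8
Rank sum = 5 + 8 + 4 + 1 + 6 + 8 = 32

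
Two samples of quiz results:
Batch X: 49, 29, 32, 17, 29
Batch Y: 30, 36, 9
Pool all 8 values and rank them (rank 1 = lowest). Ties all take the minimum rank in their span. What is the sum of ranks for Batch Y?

Sorted (ascending): 9, 17, 29, 29, 30, 32, 36, 49
The 2 values of 29 occupy positions 3–4 → each gets rank 3.
Batch Y values → pooled ranks: 30→5, 36→7, 9→1
Rank sum = 5 + 7 + 1 = 13

13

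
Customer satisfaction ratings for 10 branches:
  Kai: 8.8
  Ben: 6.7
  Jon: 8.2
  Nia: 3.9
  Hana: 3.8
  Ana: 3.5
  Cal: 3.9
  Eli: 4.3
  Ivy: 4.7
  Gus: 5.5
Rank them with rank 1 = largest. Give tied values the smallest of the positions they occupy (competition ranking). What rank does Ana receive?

Sorted (descending): 8.8, 8.2, 6.7, 5.5, 4.7, 4.3, 3.9, 3.9, 3.8, 3.5
The 2 values of 3.9 occupy positions 7–8 → each gets rank 7.
Ana has value 3.5 → rank 10.

10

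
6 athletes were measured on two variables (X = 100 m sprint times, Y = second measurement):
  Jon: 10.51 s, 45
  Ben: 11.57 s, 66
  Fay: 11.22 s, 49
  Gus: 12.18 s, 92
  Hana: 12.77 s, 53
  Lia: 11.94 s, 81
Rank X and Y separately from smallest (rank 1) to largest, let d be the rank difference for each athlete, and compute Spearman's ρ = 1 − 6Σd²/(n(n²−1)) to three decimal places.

Ranks of variable 1: 1, 3, 2, 5, 6, 4
Ranks of variable 2: 1, 4, 2, 6, 3, 5
d = r₁ − r₂: 0, -1, 0, -1, 3, -1
d²: 0, 1, 0, 1, 9, 1; Σd² = 12
ρ = 1 − 6·12/(6·35) = 1 − 72/210 = 0.657

0.657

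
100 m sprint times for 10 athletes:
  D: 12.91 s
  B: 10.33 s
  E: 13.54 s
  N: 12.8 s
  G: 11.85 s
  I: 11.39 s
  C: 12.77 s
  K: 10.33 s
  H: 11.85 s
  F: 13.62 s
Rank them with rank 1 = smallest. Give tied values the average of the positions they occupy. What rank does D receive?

8

Sorted (ascending): 10.33, 10.33, 11.39, 11.85, 11.85, 12.77, 12.8, 12.91, 13.54, 13.62
The 2 values of 10.33 occupy positions 1–2 → average rank (1+2)/2 = 1.5.
The 2 values of 11.85 occupy positions 4–5 → average rank (4+5)/2 = 4.5.
D has value 12.91 s → rank 8.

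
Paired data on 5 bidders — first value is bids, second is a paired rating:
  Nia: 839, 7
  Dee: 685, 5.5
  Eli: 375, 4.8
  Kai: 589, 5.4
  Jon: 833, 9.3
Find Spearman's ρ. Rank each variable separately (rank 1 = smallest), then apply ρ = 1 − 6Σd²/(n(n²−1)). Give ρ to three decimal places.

0.900

Ranks of variable 1: 5, 3, 1, 2, 4
Ranks of variable 2: 4, 3, 1, 2, 5
d = r₁ − r₂: 1, 0, 0, 0, -1
d²: 1, 0, 0, 0, 1; Σd² = 2
ρ = 1 − 6·2/(5·24) = 1 − 12/120 = 0.900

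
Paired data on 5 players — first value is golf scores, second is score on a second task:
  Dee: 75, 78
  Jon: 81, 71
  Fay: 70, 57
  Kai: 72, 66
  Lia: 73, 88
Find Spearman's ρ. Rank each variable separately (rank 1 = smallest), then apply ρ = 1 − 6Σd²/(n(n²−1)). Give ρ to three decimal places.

Ranks of variable 1: 4, 5, 1, 2, 3
Ranks of variable 2: 4, 3, 1, 2, 5
d = r₁ − r₂: 0, 2, 0, 0, -2
d²: 0, 4, 0, 0, 4; Σd² = 8
ρ = 1 − 6·8/(5·24) = 1 − 48/120 = 0.600

0.600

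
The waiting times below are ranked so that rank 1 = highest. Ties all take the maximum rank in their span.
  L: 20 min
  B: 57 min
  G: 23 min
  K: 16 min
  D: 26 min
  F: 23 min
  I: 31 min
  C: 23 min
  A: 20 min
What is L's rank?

8

Sorted (descending): 57, 31, 26, 23, 23, 23, 20, 20, 16
The 3 values of 23 occupy positions 4–6 → each gets rank 6.
The 2 values of 20 occupy positions 7–8 → each gets rank 8.
L has value 20 min → rank 8.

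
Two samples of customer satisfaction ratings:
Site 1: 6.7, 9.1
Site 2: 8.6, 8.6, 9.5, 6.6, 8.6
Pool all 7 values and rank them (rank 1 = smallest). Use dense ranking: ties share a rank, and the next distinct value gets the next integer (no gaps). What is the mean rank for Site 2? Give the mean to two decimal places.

Sorted (ascending): 6.6, 6.7, 8.6, 8.6, 8.6, 9.1, 9.5
The 3 values of 8.6 share dense rank 3.
Remaining distinct values take the next consecutive integers.
Site 2 values → pooled ranks: 8.6→3, 8.6→3, 9.5→5, 6.6→1, 8.6→3
Mean rank = (3 + 3 + 5 + 1 + 3) / 5 = 3.00

3.00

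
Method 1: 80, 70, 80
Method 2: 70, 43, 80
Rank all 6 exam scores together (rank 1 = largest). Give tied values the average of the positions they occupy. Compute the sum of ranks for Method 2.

Sorted (descending): 80, 80, 80, 70, 70, 43
The 3 values of 80 occupy positions 1–3 → average rank 2.
The 2 values of 70 occupy positions 4–5 → average rank (4+5)/2 = 4.5.
Method 2 values → pooled ranks: 70→4.5, 43→6, 80→2
Rank sum = 4.5 + 6 + 2 = 12.5

12.5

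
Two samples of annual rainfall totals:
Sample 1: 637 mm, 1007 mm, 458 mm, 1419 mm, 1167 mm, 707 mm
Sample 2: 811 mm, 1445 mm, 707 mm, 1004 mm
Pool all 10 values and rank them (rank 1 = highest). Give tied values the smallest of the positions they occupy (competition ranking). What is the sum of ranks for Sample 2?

19

Sorted (descending): 1445, 1419, 1167, 1007, 1004, 811, 707, 707, 637, 458
The 2 values of 707 occupy positions 7–8 → each gets rank 7.
Sample 2 values → pooled ranks: 811→6, 1445→1, 707→7, 1004→5
Rank sum = 6 + 1 + 7 + 5 = 19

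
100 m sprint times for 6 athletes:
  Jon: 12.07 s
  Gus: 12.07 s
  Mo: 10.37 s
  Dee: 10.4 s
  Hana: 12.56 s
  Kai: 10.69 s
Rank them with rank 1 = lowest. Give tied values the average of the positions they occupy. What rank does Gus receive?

Sorted (ascending): 10.37, 10.4, 10.69, 12.07, 12.07, 12.56
The 2 values of 12.07 occupy positions 4–5 → average rank (4+5)/2 = 4.5.
Gus has value 12.07 s → rank 4.5.

4.5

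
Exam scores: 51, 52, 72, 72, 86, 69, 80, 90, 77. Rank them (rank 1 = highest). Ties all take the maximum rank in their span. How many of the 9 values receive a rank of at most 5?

Sorted (descending): 90, 86, 80, 77, 72, 72, 69, 52, 51
The 2 values of 72 occupy positions 5–6 → each gets rank 6.
Ranks ≤ 5: {1, 2, 3, 4} → 4 values.

4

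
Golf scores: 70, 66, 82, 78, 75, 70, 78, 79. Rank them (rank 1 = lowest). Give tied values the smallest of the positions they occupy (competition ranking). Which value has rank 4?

Sorted (ascending): 66, 70, 70, 75, 78, 78, 79, 82
The 2 values of 70 occupy positions 2–3 → each gets rank 2.
The 2 values of 78 occupy positions 5–6 → each gets rank 5.
Rank 4 → value 75.

75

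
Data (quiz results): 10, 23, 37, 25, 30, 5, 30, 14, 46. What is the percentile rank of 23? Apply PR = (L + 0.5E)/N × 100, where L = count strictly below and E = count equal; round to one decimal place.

N = 9.
Strictly below 23: 3. Equal to 23: 1.
PR = (3 + 0.5·1)/9 × 100 = 38.9

38.9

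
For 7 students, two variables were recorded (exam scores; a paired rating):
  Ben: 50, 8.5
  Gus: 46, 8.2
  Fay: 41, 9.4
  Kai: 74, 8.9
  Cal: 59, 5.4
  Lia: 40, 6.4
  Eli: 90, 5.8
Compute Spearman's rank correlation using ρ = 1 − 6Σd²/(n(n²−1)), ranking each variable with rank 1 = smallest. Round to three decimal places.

-0.286

Ranks of variable 1: 4, 3, 2, 6, 5, 1, 7
Ranks of variable 2: 5, 4, 7, 6, 1, 3, 2
d = r₁ − r₂: -1, -1, -5, 0, 4, -2, 5
d²: 1, 1, 25, 0, 16, 4, 25; Σd² = 72
ρ = 1 − 6·72/(7·48) = 1 − 432/336 = -0.286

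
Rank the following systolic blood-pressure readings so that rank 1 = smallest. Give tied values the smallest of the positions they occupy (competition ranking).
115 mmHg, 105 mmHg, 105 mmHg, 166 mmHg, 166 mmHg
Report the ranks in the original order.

3, 1, 1, 4, 4

Sorted (ascending): 105, 105, 115, 166, 166
The 2 values of 105 occupy positions 1–2 → each gets rank 1.
The 2 values of 166 occupy positions 4–5 → each gets rank 4.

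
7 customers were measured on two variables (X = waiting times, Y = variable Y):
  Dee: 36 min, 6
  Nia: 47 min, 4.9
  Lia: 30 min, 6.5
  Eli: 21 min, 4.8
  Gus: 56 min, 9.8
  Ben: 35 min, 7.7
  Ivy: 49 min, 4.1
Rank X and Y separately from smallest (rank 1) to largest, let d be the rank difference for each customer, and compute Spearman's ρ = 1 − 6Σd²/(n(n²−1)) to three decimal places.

Ranks of variable 1: 4, 5, 2, 1, 7, 3, 6
Ranks of variable 2: 4, 3, 5, 2, 7, 6, 1
d = r₁ − r₂: 0, 2, -3, -1, 0, -3, 5
d²: 0, 4, 9, 1, 0, 9, 25; Σd² = 48
ρ = 1 − 6·48/(7·48) = 1 − 288/336 = 0.143

0.143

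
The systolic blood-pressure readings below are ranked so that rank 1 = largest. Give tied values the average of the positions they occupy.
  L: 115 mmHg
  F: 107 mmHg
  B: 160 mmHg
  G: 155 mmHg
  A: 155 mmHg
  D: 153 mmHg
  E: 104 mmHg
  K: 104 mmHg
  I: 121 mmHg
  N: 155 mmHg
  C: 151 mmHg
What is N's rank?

Sorted (descending): 160, 155, 155, 155, 153, 151, 121, 115, 107, 104, 104
The 3 values of 155 occupy positions 2–4 → average rank 3.
The 2 values of 104 occupy positions 10–11 → average rank (10+11)/2 = 10.5.
N has value 155 mmHg → rank 3.

3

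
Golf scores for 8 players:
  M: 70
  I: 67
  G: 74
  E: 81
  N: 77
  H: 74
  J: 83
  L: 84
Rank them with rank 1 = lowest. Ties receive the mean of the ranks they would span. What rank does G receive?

3.5

Sorted (ascending): 67, 70, 74, 74, 77, 81, 83, 84
The 2 values of 74 occupy positions 3–4 → average rank (3+4)/2 = 3.5.
G has value 74 → rank 3.5.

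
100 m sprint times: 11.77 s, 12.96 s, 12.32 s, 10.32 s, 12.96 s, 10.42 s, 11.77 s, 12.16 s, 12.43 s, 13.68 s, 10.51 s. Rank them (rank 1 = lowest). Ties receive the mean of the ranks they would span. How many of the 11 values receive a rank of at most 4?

Sorted (ascending): 10.32, 10.42, 10.51, 11.77, 11.77, 12.16, 12.32, 12.43, 12.96, 12.96, 13.68
The 2 values of 11.77 occupy positions 4–5 → average rank (4+5)/2 = 4.5.
The 2 values of 12.96 occupy positions 9–10 → average rank (9+10)/2 = 9.5.
Ranks ≤ 4: {1, 2, 3} → 3 values.

3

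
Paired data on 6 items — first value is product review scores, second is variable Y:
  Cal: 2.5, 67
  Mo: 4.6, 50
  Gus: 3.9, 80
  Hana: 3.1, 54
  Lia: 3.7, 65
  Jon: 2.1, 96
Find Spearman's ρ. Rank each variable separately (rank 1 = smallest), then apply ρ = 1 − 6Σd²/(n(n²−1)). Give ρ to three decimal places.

Ranks of variable 1: 2, 6, 5, 3, 4, 1
Ranks of variable 2: 4, 1, 5, 2, 3, 6
d = r₁ − r₂: -2, 5, 0, 1, 1, -5
d²: 4, 25, 0, 1, 1, 25; Σd² = 56
ρ = 1 − 6·56/(6·35) = 1 − 336/210 = -0.600

-0.600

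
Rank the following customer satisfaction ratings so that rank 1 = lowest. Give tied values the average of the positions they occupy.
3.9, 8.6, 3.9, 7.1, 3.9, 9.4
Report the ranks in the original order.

2, 5, 2, 4, 2, 6

Sorted (ascending): 3.9, 3.9, 3.9, 7.1, 8.6, 9.4
The 3 values of 3.9 occupy positions 1–3 → average rank 2.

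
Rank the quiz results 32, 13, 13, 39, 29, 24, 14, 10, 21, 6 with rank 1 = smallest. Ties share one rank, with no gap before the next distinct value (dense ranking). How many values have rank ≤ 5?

Sorted (ascending): 6, 10, 13, 13, 14, 21, 24, 29, 32, 39
The 2 values of 13 share dense rank 3.
Remaining distinct values take the next consecutive integers.
Ranks ≤ 5: {1, 2, 3, 3, 4, 5} → 6 values.

6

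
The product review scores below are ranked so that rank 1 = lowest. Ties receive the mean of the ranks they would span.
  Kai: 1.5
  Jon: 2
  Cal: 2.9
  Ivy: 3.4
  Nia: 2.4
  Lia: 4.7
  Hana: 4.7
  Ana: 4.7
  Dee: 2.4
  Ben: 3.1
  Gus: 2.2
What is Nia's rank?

4.5

Sorted (ascending): 1.5, 2, 2.2, 2.4, 2.4, 2.9, 3.1, 3.4, 4.7, 4.7, 4.7
The 2 values of 2.4 occupy positions 4–5 → average rank (4+5)/2 = 4.5.
The 3 values of 4.7 occupy positions 9–11 → average rank 10.
Nia has value 2.4 → rank 4.5.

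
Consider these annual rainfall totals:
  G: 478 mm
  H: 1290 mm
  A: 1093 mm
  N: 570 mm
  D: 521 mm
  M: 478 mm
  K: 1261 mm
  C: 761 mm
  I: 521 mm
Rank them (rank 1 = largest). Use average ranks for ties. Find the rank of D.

Sorted (descending): 1290, 1261, 1093, 761, 570, 521, 521, 478, 478
The 2 values of 521 occupy positions 6–7 → average rank (6+7)/2 = 6.5.
The 2 values of 478 occupy positions 8–9 → average rank (8+9)/2 = 8.5.
D has value 521 mm → rank 6.5.

6.5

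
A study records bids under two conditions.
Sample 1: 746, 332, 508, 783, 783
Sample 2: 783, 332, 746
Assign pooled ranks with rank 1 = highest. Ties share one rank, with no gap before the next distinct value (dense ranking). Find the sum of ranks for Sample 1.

Sorted (descending): 783, 783, 783, 746, 746, 508, 332, 332
The 3 values of 783 share dense rank 1.
The 2 values of 746 share dense rank 2.
The 2 values of 332 share dense rank 4.
Remaining distinct values take the next consecutive integers.
Sample 1 values → pooled ranks: 746→2, 332→4, 508→3, 783→1, 783→1
Rank sum = 2 + 4 + 3 + 1 + 1 = 11

11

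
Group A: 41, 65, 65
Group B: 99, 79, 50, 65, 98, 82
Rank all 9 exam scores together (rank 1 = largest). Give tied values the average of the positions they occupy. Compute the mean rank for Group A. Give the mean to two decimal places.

Sorted (descending): 99, 98, 82, 79, 65, 65, 65, 50, 41
The 3 values of 65 occupy positions 5–7 → average rank 6.
Group A values → pooled ranks: 41→9, 65→6, 65→6
Mean rank = (9 + 6 + 6) / 3 = 7.00

7.00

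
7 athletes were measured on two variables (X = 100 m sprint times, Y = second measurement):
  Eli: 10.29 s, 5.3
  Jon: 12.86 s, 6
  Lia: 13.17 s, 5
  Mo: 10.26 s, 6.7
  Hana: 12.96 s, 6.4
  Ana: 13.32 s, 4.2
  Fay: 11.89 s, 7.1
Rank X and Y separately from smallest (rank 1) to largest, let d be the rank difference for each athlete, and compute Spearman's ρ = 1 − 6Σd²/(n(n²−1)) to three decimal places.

Ranks of variable 1: 2, 4, 6, 1, 5, 7, 3
Ranks of variable 2: 3, 4, 2, 6, 5, 1, 7
d = r₁ − r₂: -1, 0, 4, -5, 0, 6, -4
d²: 1, 0, 16, 25, 0, 36, 16; Σd² = 94
ρ = 1 − 6·94/(7·48) = 1 − 564/336 = -0.679

-0.679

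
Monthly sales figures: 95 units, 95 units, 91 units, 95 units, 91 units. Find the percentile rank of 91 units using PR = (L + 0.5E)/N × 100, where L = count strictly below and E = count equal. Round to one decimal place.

N = 5.
Strictly below 91: 0. Equal to 91: 2.
PR = (0 + 0.5·2)/5 × 100 = 20.0

20.0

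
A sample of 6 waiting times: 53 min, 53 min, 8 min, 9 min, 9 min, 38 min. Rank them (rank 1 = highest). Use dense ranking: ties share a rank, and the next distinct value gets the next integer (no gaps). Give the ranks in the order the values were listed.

1, 1, 4, 3, 3, 2

Sorted (descending): 53, 53, 38, 9, 9, 8
The 2 values of 53 share dense rank 1.
The 2 values of 9 share dense rank 3.
Remaining distinct values take the next consecutive integers.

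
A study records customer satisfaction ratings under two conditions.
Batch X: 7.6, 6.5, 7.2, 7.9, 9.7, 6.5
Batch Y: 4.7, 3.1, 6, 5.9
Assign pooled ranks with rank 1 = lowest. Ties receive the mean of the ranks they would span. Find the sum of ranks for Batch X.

45

Sorted (ascending): 3.1, 4.7, 5.9, 6, 6.5, 6.5, 7.2, 7.6, 7.9, 9.7
The 2 values of 6.5 occupy positions 5–6 → average rank (5+6)/2 = 5.5.
Batch X values → pooled ranks: 7.6→8, 6.5→5.5, 7.2→7, 7.9→9, 9.7→10, 6.5→5.5
Rank sum = 8 + 5.5 + 7 + 9 + 10 + 5.5 = 45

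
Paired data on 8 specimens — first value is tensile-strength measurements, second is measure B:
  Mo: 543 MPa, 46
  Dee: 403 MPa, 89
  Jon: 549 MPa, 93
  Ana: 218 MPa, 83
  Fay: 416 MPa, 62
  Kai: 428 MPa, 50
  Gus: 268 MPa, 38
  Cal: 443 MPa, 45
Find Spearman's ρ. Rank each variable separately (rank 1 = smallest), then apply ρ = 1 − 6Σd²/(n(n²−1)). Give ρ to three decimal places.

Ranks of variable 1: 7, 3, 8, 1, 4, 5, 2, 6
Ranks of variable 2: 3, 7, 8, 6, 5, 4, 1, 2
d = r₁ − r₂: 4, -4, 0, -5, -1, 1, 1, 4
d²: 16, 16, 0, 25, 1, 1, 1, 16; Σd² = 76
ρ = 1 − 6·76/(8·63) = 1 − 456/504 = 0.095

0.095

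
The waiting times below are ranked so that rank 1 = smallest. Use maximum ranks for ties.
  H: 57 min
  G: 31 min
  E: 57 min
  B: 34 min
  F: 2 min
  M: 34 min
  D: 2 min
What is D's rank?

2

Sorted (ascending): 2, 2, 31, 34, 34, 57, 57
The 2 values of 2 occupy positions 1–2 → each gets rank 2.
The 2 values of 34 occupy positions 4–5 → each gets rank 5.
The 2 values of 57 occupy positions 6–7 → each gets rank 7.
D has value 2 min → rank 2.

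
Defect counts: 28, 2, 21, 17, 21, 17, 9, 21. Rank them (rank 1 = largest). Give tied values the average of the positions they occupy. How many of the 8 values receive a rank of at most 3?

4

Sorted (descending): 28, 21, 21, 21, 17, 17, 9, 2
The 3 values of 21 occupy positions 2–4 → average rank 3.
The 2 values of 17 occupy positions 5–6 → average rank (5+6)/2 = 5.5.
Ranks ≤ 3: {1, 3, 3, 3} → 4 values.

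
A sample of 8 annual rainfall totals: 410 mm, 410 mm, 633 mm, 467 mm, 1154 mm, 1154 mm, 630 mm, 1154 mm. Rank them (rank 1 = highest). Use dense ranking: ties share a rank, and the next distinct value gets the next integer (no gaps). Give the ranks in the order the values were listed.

Sorted (descending): 1154, 1154, 1154, 633, 630, 467, 410, 410
The 3 values of 1154 share dense rank 1.
The 2 values of 410 share dense rank 5.
Remaining distinct values take the next consecutive integers.

5, 5, 2, 4, 1, 1, 3, 1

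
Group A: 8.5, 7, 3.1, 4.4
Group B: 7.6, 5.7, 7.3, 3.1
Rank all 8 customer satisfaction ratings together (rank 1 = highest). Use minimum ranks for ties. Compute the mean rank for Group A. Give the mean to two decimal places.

Sorted (descending): 8.5, 7.6, 7.3, 7, 5.7, 4.4, 3.1, 3.1
The 2 values of 3.1 occupy positions 7–8 → each gets rank 7.
Group A values → pooled ranks: 8.5→1, 7→4, 3.1→7, 4.4→6
Mean rank = (1 + 4 + 7 + 6) / 4 = 4.50

4.50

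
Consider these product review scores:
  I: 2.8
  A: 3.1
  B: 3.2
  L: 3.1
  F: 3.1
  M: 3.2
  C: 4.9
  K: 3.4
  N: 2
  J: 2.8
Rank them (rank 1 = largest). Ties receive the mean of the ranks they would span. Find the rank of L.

Sorted (descending): 4.9, 3.4, 3.2, 3.2, 3.1, 3.1, 3.1, 2.8, 2.8, 2
The 2 values of 3.2 occupy positions 3–4 → average rank (3+4)/2 = 3.5.
The 3 values of 3.1 occupy positions 5–7 → average rank 6.
The 2 values of 2.8 occupy positions 8–9 → average rank (8+9)/2 = 8.5.
L has value 3.1 → rank 6.

6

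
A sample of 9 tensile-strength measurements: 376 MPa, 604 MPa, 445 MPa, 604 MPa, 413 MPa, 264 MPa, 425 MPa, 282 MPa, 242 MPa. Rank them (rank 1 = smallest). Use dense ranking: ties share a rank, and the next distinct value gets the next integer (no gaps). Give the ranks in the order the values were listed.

Sorted (ascending): 242, 264, 282, 376, 413, 425, 445, 604, 604
The 2 values of 604 share dense rank 8.
Remaining distinct values take the next consecutive integers.

4, 8, 7, 8, 5, 2, 6, 3, 1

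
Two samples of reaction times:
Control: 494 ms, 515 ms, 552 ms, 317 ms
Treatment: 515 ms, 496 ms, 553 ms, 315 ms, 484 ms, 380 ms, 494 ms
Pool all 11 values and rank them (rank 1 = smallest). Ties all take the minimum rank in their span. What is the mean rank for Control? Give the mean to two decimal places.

6.25

Sorted (ascending): 315, 317, 380, 484, 494, 494, 496, 515, 515, 552, 553
The 2 values of 494 occupy positions 5–6 → each gets rank 5.
The 2 values of 515 occupy positions 8–9 → each gets rank 8.
Control values → pooled ranks: 494→5, 515→8, 552→10, 317→2
Mean rank = (5 + 8 + 10 + 2) / 4 = 6.25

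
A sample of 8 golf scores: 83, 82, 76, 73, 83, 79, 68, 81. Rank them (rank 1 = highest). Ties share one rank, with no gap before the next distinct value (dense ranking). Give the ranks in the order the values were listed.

1, 2, 5, 6, 1, 4, 7, 3

Sorted (descending): 83, 83, 82, 81, 79, 76, 73, 68
The 2 values of 83 share dense rank 1.
Remaining distinct values take the next consecutive integers.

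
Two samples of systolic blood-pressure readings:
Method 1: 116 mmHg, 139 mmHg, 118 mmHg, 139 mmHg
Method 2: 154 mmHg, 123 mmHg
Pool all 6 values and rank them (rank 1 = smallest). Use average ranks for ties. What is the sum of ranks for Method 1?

Sorted (ascending): 116, 118, 123, 139, 139, 154
The 2 values of 139 occupy positions 4–5 → average rank (4+5)/2 = 4.5.
Method 1 values → pooled ranks: 116→1, 139→4.5, 118→2, 139→4.5
Rank sum = 1 + 4.5 + 2 + 4.5 = 12

12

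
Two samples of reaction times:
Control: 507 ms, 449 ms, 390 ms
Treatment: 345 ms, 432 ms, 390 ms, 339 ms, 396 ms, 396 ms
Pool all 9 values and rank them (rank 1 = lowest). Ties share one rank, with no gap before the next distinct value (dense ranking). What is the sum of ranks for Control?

Sorted (ascending): 339, 345, 390, 390, 396, 396, 432, 449, 507
The 2 values of 390 share dense rank 3.
The 2 values of 396 share dense rank 4.
Remaining distinct values take the next consecutive integers.
Control values → pooled ranks: 507→7, 449→6, 390→3
Rank sum = 7 + 6 + 3 = 16

16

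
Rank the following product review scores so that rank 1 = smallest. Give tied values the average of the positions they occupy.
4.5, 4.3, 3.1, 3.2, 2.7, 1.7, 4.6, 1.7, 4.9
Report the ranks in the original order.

7, 6, 4, 5, 3, 1.5, 8, 1.5, 9

Sorted (ascending): 1.7, 1.7, 2.7, 3.1, 3.2, 4.3, 4.5, 4.6, 4.9
The 2 values of 1.7 occupy positions 1–2 → average rank (1+2)/2 = 1.5.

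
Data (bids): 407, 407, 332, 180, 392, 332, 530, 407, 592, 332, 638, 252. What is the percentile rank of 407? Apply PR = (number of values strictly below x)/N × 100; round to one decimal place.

50.0

N = 12.
Strictly below 407: 6. Equal to 407: 3.
PR = 6/12 × 100 = 50.0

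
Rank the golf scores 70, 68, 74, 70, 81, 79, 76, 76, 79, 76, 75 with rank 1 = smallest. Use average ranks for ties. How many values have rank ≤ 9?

8

Sorted (ascending): 68, 70, 70, 74, 75, 76, 76, 76, 79, 79, 81
The 2 values of 70 occupy positions 2–3 → average rank (2+3)/2 = 2.5.
The 3 values of 76 occupy positions 6–8 → average rank 7.
The 2 values of 79 occupy positions 9–10 → average rank (9+10)/2 = 9.5.
Ranks ≤ 9: {1, 2.5, 2.5, 4, 5, 7, 7, 7} → 8 values.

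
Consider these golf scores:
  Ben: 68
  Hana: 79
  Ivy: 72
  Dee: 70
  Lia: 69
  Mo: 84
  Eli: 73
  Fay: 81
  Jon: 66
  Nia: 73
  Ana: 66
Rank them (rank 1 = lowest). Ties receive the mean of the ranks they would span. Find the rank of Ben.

3

Sorted (ascending): 66, 66, 68, 69, 70, 72, 73, 73, 79, 81, 84
The 2 values of 66 occupy positions 1–2 → average rank (1+2)/2 = 1.5.
The 2 values of 73 occupy positions 7–8 → average rank (7+8)/2 = 7.5.
Ben has value 68 → rank 3.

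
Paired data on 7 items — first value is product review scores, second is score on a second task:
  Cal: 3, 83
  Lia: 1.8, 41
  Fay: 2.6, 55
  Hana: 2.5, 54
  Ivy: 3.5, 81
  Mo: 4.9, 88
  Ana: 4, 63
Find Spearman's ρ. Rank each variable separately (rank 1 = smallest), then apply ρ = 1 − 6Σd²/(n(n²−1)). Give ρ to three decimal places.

0.857

Ranks of variable 1: 4, 1, 3, 2, 5, 7, 6
Ranks of variable 2: 6, 1, 3, 2, 5, 7, 4
d = r₁ − r₂: -2, 0, 0, 0, 0, 0, 2
d²: 4, 0, 0, 0, 0, 0, 4; Σd² = 8
ρ = 1 − 6·8/(7·48) = 1 − 48/336 = 0.857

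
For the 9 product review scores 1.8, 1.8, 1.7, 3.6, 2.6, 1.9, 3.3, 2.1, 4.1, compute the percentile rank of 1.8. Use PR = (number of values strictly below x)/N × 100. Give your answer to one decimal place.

N = 9.
Strictly below 1.8: 1. Equal to 1.8: 2.
PR = 1/9 × 100 = 11.1

11.1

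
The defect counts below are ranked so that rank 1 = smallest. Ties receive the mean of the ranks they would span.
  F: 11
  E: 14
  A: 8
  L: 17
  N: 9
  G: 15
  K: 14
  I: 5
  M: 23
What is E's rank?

Sorted (ascending): 5, 8, 9, 11, 14, 14, 15, 17, 23
The 2 values of 14 occupy positions 5–6 → average rank (5+6)/2 = 5.5.
E has value 14 → rank 5.5.

5.5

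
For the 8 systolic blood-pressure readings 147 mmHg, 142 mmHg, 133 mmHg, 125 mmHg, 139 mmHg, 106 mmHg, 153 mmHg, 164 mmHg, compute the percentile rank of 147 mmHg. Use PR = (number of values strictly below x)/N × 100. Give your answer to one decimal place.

N = 8.
Strictly below 147: 5. Equal to 147: 1.
PR = 5/8 × 100 = 62.5

62.5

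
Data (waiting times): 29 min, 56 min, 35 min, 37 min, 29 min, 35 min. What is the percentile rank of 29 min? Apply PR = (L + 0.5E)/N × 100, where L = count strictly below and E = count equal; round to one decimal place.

N = 6.
Strictly below 29: 0. Equal to 29: 2.
PR = (0 + 0.5·2)/6 × 100 = 16.7

16.7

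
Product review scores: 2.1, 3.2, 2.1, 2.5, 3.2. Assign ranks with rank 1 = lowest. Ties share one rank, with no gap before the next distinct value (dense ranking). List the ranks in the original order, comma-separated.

1, 3, 1, 2, 3

Sorted (ascending): 2.1, 2.1, 2.5, 3.2, 3.2
The 2 values of 2.1 share dense rank 1.
The 2 values of 3.2 share dense rank 3.
Remaining distinct values take the next consecutive integers.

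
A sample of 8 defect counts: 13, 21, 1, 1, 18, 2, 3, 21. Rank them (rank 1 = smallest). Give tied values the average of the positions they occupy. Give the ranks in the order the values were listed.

Sorted (ascending): 1, 1, 2, 3, 13, 18, 21, 21
The 2 values of 1 occupy positions 1–2 → average rank (1+2)/2 = 1.5.
The 2 values of 21 occupy positions 7–8 → average rank (7+8)/2 = 7.5.

5, 7.5, 1.5, 1.5, 6, 3, 4, 7.5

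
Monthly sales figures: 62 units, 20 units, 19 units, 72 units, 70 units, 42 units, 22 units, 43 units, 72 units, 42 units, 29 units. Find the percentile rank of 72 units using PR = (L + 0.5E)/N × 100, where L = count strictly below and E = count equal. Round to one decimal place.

N = 11.
Strictly below 72: 9. Equal to 72: 2.
PR = (9 + 0.5·2)/11 × 100 = 90.9

90.9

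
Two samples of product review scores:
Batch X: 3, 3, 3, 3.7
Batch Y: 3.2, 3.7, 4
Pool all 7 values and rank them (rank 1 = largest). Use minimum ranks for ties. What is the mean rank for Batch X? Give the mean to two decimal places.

Sorted (descending): 4, 3.7, 3.7, 3.2, 3, 3, 3
The 2 values of 3.7 occupy positions 2–3 → each gets rank 2.
The 3 values of 3 occupy positions 5–7 → each gets rank 5.
Batch X values → pooled ranks: 3→5, 3→5, 3→5, 3.7→2
Mean rank = (5 + 5 + 5 + 2) / 4 = 4.25

4.25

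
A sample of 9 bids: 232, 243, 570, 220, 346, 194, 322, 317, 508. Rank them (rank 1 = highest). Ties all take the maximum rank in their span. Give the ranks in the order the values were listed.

7, 6, 1, 8, 3, 9, 4, 5, 2

Sorted (descending): 570, 508, 346, 322, 317, 243, 232, 220, 194
No ties — each value takes its position as its rank.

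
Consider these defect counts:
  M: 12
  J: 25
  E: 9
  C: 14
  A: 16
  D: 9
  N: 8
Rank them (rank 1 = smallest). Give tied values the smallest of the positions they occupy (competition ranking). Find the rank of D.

2

Sorted (ascending): 8, 9, 9, 12, 14, 16, 25
The 2 values of 9 occupy positions 2–3 → each gets rank 2.
D has value 9 → rank 2.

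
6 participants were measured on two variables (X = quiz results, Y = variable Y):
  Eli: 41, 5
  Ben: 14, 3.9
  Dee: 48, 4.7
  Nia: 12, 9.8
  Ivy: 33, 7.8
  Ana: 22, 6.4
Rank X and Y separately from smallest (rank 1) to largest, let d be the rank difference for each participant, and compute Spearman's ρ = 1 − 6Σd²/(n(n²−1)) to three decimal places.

-0.371

Ranks of variable 1: 5, 2, 6, 1, 4, 3
Ranks of variable 2: 3, 1, 2, 6, 5, 4
d = r₁ − r₂: 2, 1, 4, -5, -1, -1
d²: 4, 1, 16, 25, 1, 1; Σd² = 48
ρ = 1 − 6·48/(6·35) = 1 − 288/210 = -0.371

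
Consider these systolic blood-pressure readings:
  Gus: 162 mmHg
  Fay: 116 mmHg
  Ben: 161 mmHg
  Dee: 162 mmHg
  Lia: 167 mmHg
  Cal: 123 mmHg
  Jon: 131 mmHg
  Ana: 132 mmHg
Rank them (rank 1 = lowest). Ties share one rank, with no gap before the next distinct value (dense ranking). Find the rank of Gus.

6

Sorted (ascending): 116, 123, 131, 132, 161, 162, 162, 167
The 2 values of 162 share dense rank 6.
Remaining distinct values take the next consecutive integers.
Gus has value 162 mmHg → rank 6.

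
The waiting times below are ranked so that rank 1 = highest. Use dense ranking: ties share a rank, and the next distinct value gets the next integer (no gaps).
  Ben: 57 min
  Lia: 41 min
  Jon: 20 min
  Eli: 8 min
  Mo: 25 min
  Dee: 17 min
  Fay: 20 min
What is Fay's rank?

Sorted (descending): 57, 41, 25, 20, 20, 17, 8
The 2 values of 20 share dense rank 4.
Remaining distinct values take the next consecutive integers.
Fay has value 20 min → rank 4.

4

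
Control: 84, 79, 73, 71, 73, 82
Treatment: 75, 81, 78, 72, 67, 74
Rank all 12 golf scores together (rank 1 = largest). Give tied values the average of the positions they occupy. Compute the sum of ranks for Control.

35

Sorted (descending): 84, 82, 81, 79, 78, 75, 74, 73, 73, 72, 71, 67
The 2 values of 73 occupy positions 8–9 → average rank (8+9)/2 = 8.5.
Control values → pooled ranks: 84→1, 79→4, 73→8.5, 71→11, 73→8.5, 82→2
Rank sum = 1 + 4 + 8.5 + 11 + 8.5 + 2 = 35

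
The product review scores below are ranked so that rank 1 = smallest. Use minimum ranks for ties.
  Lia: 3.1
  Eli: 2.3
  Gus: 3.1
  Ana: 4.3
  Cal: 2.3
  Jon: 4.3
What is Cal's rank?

1

Sorted (ascending): 2.3, 2.3, 3.1, 3.1, 4.3, 4.3
The 2 values of 2.3 occupy positions 1–2 → each gets rank 1.
The 2 values of 3.1 occupy positions 3–4 → each gets rank 3.
The 2 values of 4.3 occupy positions 5–6 → each gets rank 5.
Cal has value 2.3 → rank 1.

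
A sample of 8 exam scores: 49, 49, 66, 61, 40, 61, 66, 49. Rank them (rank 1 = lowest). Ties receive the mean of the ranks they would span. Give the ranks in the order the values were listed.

3, 3, 7.5, 5.5, 1, 5.5, 7.5, 3

Sorted (ascending): 40, 49, 49, 49, 61, 61, 66, 66
The 3 values of 49 occupy positions 2–4 → average rank 3.
The 2 values of 61 occupy positions 5–6 → average rank (5+6)/2 = 5.5.
The 2 values of 66 occupy positions 7–8 → average rank (7+8)/2 = 7.5.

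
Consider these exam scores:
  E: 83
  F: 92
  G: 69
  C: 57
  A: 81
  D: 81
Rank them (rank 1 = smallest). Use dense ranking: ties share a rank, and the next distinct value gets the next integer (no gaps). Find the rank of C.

1

Sorted (ascending): 57, 69, 81, 81, 83, 92
The 2 values of 81 share dense rank 3.
Remaining distinct values take the next consecutive integers.
C has value 57 → rank 1.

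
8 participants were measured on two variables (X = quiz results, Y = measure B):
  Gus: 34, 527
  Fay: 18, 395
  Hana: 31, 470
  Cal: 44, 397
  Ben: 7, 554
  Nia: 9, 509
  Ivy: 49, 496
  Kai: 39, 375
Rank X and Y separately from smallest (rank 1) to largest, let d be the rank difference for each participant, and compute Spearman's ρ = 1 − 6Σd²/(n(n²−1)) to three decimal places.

-0.429

Ranks of variable 1: 5, 3, 4, 7, 1, 2, 8, 6
Ranks of variable 2: 7, 2, 4, 3, 8, 6, 5, 1
d = r₁ − r₂: -2, 1, 0, 4, -7, -4, 3, 5
d²: 4, 1, 0, 16, 49, 16, 9, 25; Σd² = 120
ρ = 1 − 6·120/(8·63) = 1 − 720/504 = -0.429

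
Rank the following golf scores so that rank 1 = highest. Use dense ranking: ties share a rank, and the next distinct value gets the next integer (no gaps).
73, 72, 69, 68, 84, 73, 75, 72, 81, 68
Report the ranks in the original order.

Sorted (descending): 84, 81, 75, 73, 73, 72, 72, 69, 68, 68
The 2 values of 73 share dense rank 4.
The 2 values of 72 share dense rank 5.
The 2 values of 68 share dense rank 7.
Remaining distinct values take the next consecutive integers.

4, 5, 6, 7, 1, 4, 3, 5, 2, 7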